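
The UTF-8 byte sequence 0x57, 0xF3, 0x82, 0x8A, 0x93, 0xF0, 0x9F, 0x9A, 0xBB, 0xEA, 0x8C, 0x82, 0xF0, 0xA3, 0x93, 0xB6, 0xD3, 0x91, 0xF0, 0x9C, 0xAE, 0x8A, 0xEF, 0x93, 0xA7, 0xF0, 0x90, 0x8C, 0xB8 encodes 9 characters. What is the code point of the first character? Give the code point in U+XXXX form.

U+0057

Offset 0: leading byte 0x57 = 01010111 → 1-byte char #1 = 57.
Leading byte 0x57 = 01010111 matches 0xxxxxxx → 1-byte sequence.
Byte 1: 0x57 = 01010111, payload 1010111 (7 bits).
Concatenate: 1010111 = 0x57 (7 bits → U+0057).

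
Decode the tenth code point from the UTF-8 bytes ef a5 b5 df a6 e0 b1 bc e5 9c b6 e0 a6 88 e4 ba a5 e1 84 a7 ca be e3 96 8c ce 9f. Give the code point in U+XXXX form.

Offset 0: leading byte 0xEF = 11101111 → 3-byte char #1 = EF A5 B5.
Offset 3: leading byte 0xDF = 11011111 → 2-byte char #2 = DF A6.
Offset 5: leading byte 0xE0 = 11100000 → 3-byte char #3 = E0 B1 BC.
Offset 8: leading byte 0xE5 = 11100101 → 3-byte char #4 = E5 9C B6.
Offset 11: leading byte 0xE0 = 11100000 → 3-byte char #5 = E0 A6 88.
Offset 14: leading byte 0xE4 = 11100100 → 3-byte char #6 = E4 BA A5.
Offset 17: leading byte 0xE1 = 11100001 → 3-byte char #7 = E1 84 A7.
Offset 20: leading byte 0xCA = 11001010 → 2-byte char #8 = CA BE.
Offset 22: leading byte 0xE3 = 11100011 → 3-byte char #9 = E3 96 8C.
Offset 25: leading byte 0xCE = 11001110 → 2-byte char #10 = CE 9F.
Leading byte 0xCE = 11001110 matches 110xxxxx → 2-byte sequence.
Byte 1: 0xCE = 11001110, payload 01110 (5 bits).
Byte 2: 0x9F = 10011111 (10xxxxxx ✓), payload 011111.
Concatenate: 01110011111 = 0x39F (11 bits → U+039F).

U+039F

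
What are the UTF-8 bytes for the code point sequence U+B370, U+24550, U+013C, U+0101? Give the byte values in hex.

U+B370: 3-byte form → EB 8D B0.
U+24550: 4-byte form → F0 A4 95 90.
U+013C: 2-byte form → C4 BC.
U+0101: 2-byte form → C4 81.
Concatenated (11 bytes): EB 8D B0 F0 A4 95 90 C4 BC C4 81.

EB 8D B0 F0 A4 95 90 C4 BC C4 81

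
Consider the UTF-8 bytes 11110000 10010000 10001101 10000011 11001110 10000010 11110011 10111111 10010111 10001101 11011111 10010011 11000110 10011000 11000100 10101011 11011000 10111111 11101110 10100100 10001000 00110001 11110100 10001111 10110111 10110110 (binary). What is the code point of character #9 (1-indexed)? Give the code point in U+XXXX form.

Offset 0: leading byte 0xF0 = 11110000 → 4-byte char #1 = F0 90 8D 83.
Offset 4: leading byte 0xCE = 11001110 → 2-byte char #2 = CE 82.
Offset 6: leading byte 0xF3 = 11110011 → 4-byte char #3 = F3 BF 97 8D.
Offset 10: leading byte 0xDF = 11011111 → 2-byte char #4 = DF 93.
Offset 12: leading byte 0xC6 = 11000110 → 2-byte char #5 = C6 98.
Offset 14: leading byte 0xC4 = 11000100 → 2-byte char #6 = C4 AB.
Offset 16: leading byte 0xD8 = 11011000 → 2-byte char #7 = D8 BF.
Offset 18: leading byte 0xEE = 11101110 → 3-byte char #8 = EE A4 88.
Offset 21: leading byte 0x31 = 00110001 → 1-byte char #9 = 31.
Leading byte 0x31 = 00110001 matches 0xxxxxxx → 1-byte sequence.
Byte 1: 0x31 = 00110001, payload 0110001 (7 bits).
Concatenate: 0110001 = 0x31 (7 bits → U+0031).

U+0031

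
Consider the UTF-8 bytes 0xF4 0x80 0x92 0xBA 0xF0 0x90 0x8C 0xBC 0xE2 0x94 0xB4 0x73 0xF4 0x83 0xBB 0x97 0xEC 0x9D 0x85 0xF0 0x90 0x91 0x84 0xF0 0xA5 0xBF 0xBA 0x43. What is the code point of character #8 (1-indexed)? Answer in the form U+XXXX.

U+25FFA

Offset 0: leading byte 0xF4 = 11110100 → 4-byte char #1 = F4 80 92 BA.
Offset 4: leading byte 0xF0 = 11110000 → 4-byte char #2 = F0 90 8C BC.
Offset 8: leading byte 0xE2 = 11100010 → 3-byte char #3 = E2 94 B4.
Offset 11: leading byte 0x73 = 01110011 → 1-byte char #4 = 73.
Offset 12: leading byte 0xF4 = 11110100 → 4-byte char #5 = F4 83 BB 97.
Offset 16: leading byte 0xEC = 11101100 → 3-byte char #6 = EC 9D 85.
Offset 19: leading byte 0xF0 = 11110000 → 4-byte char #7 = F0 90 91 84.
Offset 23: leading byte 0xF0 = 11110000 → 4-byte char #8 = F0 A5 BF BA.
Leading byte 0xF0 = 11110000 matches 11110xxx → 4-byte sequence.
Byte 1: 0xF0 = 11110000, payload 000 (3 bits).
Byte 2: 0xA5 = 10100101 (10xxxxxx ✓), payload 100101.
Byte 3: 0xBF = 10111111 (10xxxxxx ✓), payload 111111.
Byte 4: 0xBA = 10111010 (10xxxxxx ✓), payload 111010.
Concatenate: 000100101111111111010 = 0x25FFA (21 bits → U+25FFA).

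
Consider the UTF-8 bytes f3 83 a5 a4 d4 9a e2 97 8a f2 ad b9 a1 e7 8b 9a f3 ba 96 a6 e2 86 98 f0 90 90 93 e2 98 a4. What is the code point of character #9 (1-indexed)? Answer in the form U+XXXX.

U+2624

Offset 0: leading byte 0xF3 = 11110011 → 4-byte char #1 = F3 83 A5 A4.
Offset 4: leading byte 0xD4 = 11010100 → 2-byte char #2 = D4 9A.
Offset 6: leading byte 0xE2 = 11100010 → 3-byte char #3 = E2 97 8A.
Offset 9: leading byte 0xF2 = 11110010 → 4-byte char #4 = F2 AD B9 A1.
Offset 13: leading byte 0xE7 = 11100111 → 3-byte char #5 = E7 8B 9A.
Offset 16: leading byte 0xF3 = 11110011 → 4-byte char #6 = F3 BA 96 A6.
Offset 20: leading byte 0xE2 = 11100010 → 3-byte char #7 = E2 86 98.
Offset 23: leading byte 0xF0 = 11110000 → 4-byte char #8 = F0 90 90 93.
Offset 27: leading byte 0xE2 = 11100010 → 3-byte char #9 = E2 98 A4.
Leading byte 0xE2 = 11100010 matches 1110xxxx → 3-byte sequence.
Byte 1: 0xE2 = 11100010, payload 0010 (4 bits).
Byte 2: 0x98 = 10011000 (10xxxxxx ✓), payload 011000.
Byte 3: 0xA4 = 10100100 (10xxxxxx ✓), payload 100100.
Concatenate: 0010011000100100 = 0x2624 (16 bits → U+2624).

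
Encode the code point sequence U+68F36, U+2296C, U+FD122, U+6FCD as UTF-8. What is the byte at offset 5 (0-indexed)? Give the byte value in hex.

U+68F36 → 4-byte form F1 A8 BC B6 at offsets 0–3.
U+2296C → 4-byte form F0 A2 A5 AC at offsets 4–7.
Offset 5 falls in char 2's range; it's byte 2 of F0 A2 A5 AC = 0xA2.

0xA2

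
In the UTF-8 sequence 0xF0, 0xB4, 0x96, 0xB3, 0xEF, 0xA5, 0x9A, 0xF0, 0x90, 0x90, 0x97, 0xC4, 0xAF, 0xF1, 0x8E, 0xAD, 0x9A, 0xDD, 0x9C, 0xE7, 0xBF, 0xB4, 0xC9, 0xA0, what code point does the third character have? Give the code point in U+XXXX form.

U+10417

Offset 0: leading byte 0xF0 = 11110000 → 4-byte char #1 = F0 B4 96 B3.
Offset 4: leading byte 0xEF = 11101111 → 3-byte char #2 = EF A5 9A.
Offset 7: leading byte 0xF0 = 11110000 → 4-byte char #3 = F0 90 90 97.
Leading byte 0xF0 = 11110000 matches 11110xxx → 4-byte sequence.
Byte 1: 0xF0 = 11110000, payload 000 (3 bits).
Byte 2: 0x90 = 10010000 (10xxxxxx ✓), payload 010000.
Byte 3: 0x90 = 10010000 (10xxxxxx ✓), payload 010000.
Byte 4: 0x97 = 10010111 (10xxxxxx ✓), payload 010111.
Concatenate: 000010000010000010111 = 0x10417 (21 bits → U+10417).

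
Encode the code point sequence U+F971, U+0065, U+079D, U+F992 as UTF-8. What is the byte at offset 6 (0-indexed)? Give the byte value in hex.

U+F971 → 3-byte form EF A5 B1 at offsets 0–2.
U+0065 → 1-byte form 65 at offsets 3–3.
U+079D → 2-byte form DE 9D at offsets 4–5.
U+F992 → 3-byte form EF A6 92 at offsets 6–8.
Offset 6 falls in char 4's range; it's byte 1 of EF A6 92 = 0xEF.

0xEF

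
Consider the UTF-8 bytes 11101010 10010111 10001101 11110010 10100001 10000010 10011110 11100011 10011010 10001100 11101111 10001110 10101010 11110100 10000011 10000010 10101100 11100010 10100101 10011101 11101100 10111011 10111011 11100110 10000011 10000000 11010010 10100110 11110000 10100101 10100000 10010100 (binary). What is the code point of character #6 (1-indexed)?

Offset 0: leading byte 0xEA = 11101010 → 3-byte char #1 = EA 97 8D.
Offset 3: leading byte 0xF2 = 11110010 → 4-byte char #2 = F2 A1 82 9E.
Offset 7: leading byte 0xE3 = 11100011 → 3-byte char #3 = E3 9A 8C.
Offset 10: leading byte 0xEF = 11101111 → 3-byte char #4 = EF 8E AA.
Offset 13: leading byte 0xF4 = 11110100 → 4-byte char #5 = F4 83 82 AC.
Offset 17: leading byte 0xE2 = 11100010 → 3-byte char #6 = E2 A5 9D.
Leading byte 0xE2 = 11100010 matches 1110xxxx → 3-byte sequence.
Byte 1: 0xE2 = 11100010, payload 0010 (4 bits).
Byte 2: 0xA5 = 10100101 (10xxxxxx ✓), payload 100101.
Byte 3: 0x9D = 10011101 (10xxxxxx ✓), payload 011101.
Concatenate: 0010100101011101 = 0x295D (16 bits → U+295D).

U+295D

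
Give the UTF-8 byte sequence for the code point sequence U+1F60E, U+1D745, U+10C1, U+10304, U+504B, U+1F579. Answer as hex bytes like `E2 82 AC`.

U+1F60E: 4-byte form → F0 9F 98 8E.
U+1D745: 4-byte form → F0 9D 9D 85.
U+10C1: 3-byte form → E1 83 81.
U+10304: 4-byte form → F0 90 8C 84.
U+504B: 3-byte form → E5 81 8B.
U+1F579: 4-byte form → F0 9F 95 B9.
Concatenated (22 bytes): F0 9F 98 8E F0 9D 9D 85 E1 83 81 F0 90 8C 84 E5 81 8B F0 9F 95 B9.

F0 9F 98 8E F0 9D 9D 85 E1 83 81 F0 90 8C 84 E5 81 8B F0 9F 95 B9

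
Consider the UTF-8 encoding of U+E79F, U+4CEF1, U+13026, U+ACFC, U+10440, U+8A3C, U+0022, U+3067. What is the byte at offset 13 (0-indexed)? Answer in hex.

U+E79F → 3-byte form EE 9E 9F at offsets 0–2.
U+4CEF1 → 4-byte form F1 8C BB B1 at offsets 3–6.
U+13026 → 4-byte form F0 93 80 A6 at offsets 7–10.
U+ACFC → 3-byte form EA B3 BC at offsets 11–13.
Offset 13 falls in char 4's range; it's byte 3 of EA B3 BC = 0xBC.

0xBC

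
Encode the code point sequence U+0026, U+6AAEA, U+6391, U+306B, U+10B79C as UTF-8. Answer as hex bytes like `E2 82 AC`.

U+0026: 1-byte form → 26.
U+6AAEA: 4-byte form → F1 AA AB AA.
U+6391: 3-byte form → E6 8E 91.
U+306B: 3-byte form → E3 81 AB.
U+10B79C: 4-byte form → F4 8B 9E 9C.
Concatenated (15 bytes): 26 F1 AA AB AA E6 8E 91 E3 81 AB F4 8B 9E 9C.

26 F1 AA AB AA E6 8E 91 E3 81 AB F4 8B 9E 9C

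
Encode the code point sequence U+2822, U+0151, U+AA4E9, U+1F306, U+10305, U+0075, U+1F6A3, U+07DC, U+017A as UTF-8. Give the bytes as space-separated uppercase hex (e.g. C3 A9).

E2 A0 A2 C5 91 F2 AA 93 A9 F0 9F 8C 86 F0 90 8C 85 75 F0 9F 9A A3 DF 9C C5 BA

U+2822: 3-byte form → E2 A0 A2.
U+0151: 2-byte form → C5 91.
U+AA4E9: 4-byte form → F2 AA 93 A9.
U+1F306: 4-byte form → F0 9F 8C 86.
U+10305: 4-byte form → F0 90 8C 85.
U+0075: 1-byte form → 75.
U+1F6A3: 4-byte form → F0 9F 9A A3.
U+07DC: 2-byte form → DF 9C.
U+017A: 2-byte form → C5 BA.
Concatenated (26 bytes): E2 A0 A2 C5 91 F2 AA 93 A9 F0 9F 8C 86 F0 90 8C 85 75 F0 9F 9A A3 DF 9C C5 BA.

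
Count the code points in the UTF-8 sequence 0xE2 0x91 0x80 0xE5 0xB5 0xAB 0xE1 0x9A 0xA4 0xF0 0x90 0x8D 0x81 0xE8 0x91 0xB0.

5

Byte at offset 0: 0xE2 = 11100010 → 3-byte char (#1). Advance 3.
Byte at offset 3: 0xE5 = 11100101 → 3-byte char (#2). Advance 3.
Byte at offset 6: 0xE1 = 11100001 → 3-byte char (#3). Advance 3.
Byte at offset 9: 0xF0 = 11110000 → 4-byte char (#4). Advance 4.
Byte at offset 13: 0xE8 = 11101000 → 3-byte char (#5). Advance 3.
Reached end at offset 16 after 5 code points.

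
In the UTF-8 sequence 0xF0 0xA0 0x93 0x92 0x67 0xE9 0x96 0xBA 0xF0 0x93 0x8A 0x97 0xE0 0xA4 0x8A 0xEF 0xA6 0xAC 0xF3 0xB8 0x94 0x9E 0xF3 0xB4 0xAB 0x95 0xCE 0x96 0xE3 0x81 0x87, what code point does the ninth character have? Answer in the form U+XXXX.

U+0396

Offset 0: leading byte 0xF0 = 11110000 → 4-byte char #1 = F0 A0 93 92.
Offset 4: leading byte 0x67 = 01100111 → 1-byte char #2 = 67.
Offset 5: leading byte 0xE9 = 11101001 → 3-byte char #3 = E9 96 BA.
Offset 8: leading byte 0xF0 = 11110000 → 4-byte char #4 = F0 93 8A 97.
Offset 12: leading byte 0xE0 = 11100000 → 3-byte char #5 = E0 A4 8A.
Offset 15: leading byte 0xEF = 11101111 → 3-byte char #6 = EF A6 AC.
Offset 18: leading byte 0xF3 = 11110011 → 4-byte char #7 = F3 B8 94 9E.
Offset 22: leading byte 0xF3 = 11110011 → 4-byte char #8 = F3 B4 AB 95.
Offset 26: leading byte 0xCE = 11001110 → 2-byte char #9 = CE 96.
Leading byte 0xCE = 11001110 matches 110xxxxx → 2-byte sequence.
Byte 1: 0xCE = 11001110, payload 01110 (5 bits).
Byte 2: 0x96 = 10010110 (10xxxxxx ✓), payload 010110.
Concatenate: 01110010110 = 0x396 (11 bits → U+0396).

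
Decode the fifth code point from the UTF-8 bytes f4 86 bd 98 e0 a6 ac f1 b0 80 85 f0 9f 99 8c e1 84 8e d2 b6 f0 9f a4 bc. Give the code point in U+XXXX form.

U+110E

Offset 0: leading byte 0xF4 = 11110100 → 4-byte char #1 = F4 86 BD 98.
Offset 4: leading byte 0xE0 = 11100000 → 3-byte char #2 = E0 A6 AC.
Offset 7: leading byte 0xF1 = 11110001 → 4-byte char #3 = F1 B0 80 85.
Offset 11: leading byte 0xF0 = 11110000 → 4-byte char #4 = F0 9F 99 8C.
Offset 15: leading byte 0xE1 = 11100001 → 3-byte char #5 = E1 84 8E.
Leading byte 0xE1 = 11100001 matches 1110xxxx → 3-byte sequence.
Byte 1: 0xE1 = 11100001, payload 0001 (4 bits).
Byte 2: 0x84 = 10000100 (10xxxxxx ✓), payload 000100.
Byte 3: 0x8E = 10001110 (10xxxxxx ✓), payload 001110.
Concatenate: 0001000100001110 = 0x110E (16 bits → U+110E).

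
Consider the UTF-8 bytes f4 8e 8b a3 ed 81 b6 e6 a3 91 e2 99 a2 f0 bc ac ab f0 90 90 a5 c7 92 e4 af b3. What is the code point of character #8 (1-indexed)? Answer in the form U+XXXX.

Offset 0: leading byte 0xF4 = 11110100 → 4-byte char #1 = F4 8E 8B A3.
Offset 4: leading byte 0xED = 11101101 → 3-byte char #2 = ED 81 B6.
Offset 7: leading byte 0xE6 = 11100110 → 3-byte char #3 = E6 A3 91.
Offset 10: leading byte 0xE2 = 11100010 → 3-byte char #4 = E2 99 A2.
Offset 13: leading byte 0xF0 = 11110000 → 4-byte char #5 = F0 BC AC AB.
Offset 17: leading byte 0xF0 = 11110000 → 4-byte char #6 = F0 90 90 A5.
Offset 21: leading byte 0xC7 = 11000111 → 2-byte char #7 = C7 92.
Offset 23: leading byte 0xE4 = 11100100 → 3-byte char #8 = E4 AF B3.
Leading byte 0xE4 = 11100100 matches 1110xxxx → 3-byte sequence.
Byte 1: 0xE4 = 11100100, payload 0100 (4 bits).
Byte 2: 0xAF = 10101111 (10xxxxxx ✓), payload 101111.
Byte 3: 0xB3 = 10110011 (10xxxxxx ✓), payload 110011.
Concatenate: 0100101111110011 = 0x4BF3 (16 bits → U+4BF3).

U+4BF3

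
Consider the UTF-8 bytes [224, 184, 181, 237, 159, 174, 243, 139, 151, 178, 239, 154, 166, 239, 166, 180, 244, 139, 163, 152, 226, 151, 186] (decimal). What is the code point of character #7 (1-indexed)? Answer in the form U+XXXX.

U+25FA

Offset 0: leading byte 0xE0 = 11100000 → 3-byte char #1 = E0 B8 B5.
Offset 3: leading byte 0xED = 11101101 → 3-byte char #2 = ED 9F AE.
Offset 6: leading byte 0xF3 = 11110011 → 4-byte char #3 = F3 8B 97 B2.
Offset 10: leading byte 0xEF = 11101111 → 3-byte char #4 = EF 9A A6.
Offset 13: leading byte 0xEF = 11101111 → 3-byte char #5 = EF A6 B4.
Offset 16: leading byte 0xF4 = 11110100 → 4-byte char #6 = F4 8B A3 98.
Offset 20: leading byte 0xE2 = 11100010 → 3-byte char #7 = E2 97 BA.
Leading byte 0xE2 = 11100010 matches 1110xxxx → 3-byte sequence.
Byte 1: 0xE2 = 11100010, payload 0010 (4 bits).
Byte 2: 0x97 = 10010111 (10xxxxxx ✓), payload 010111.
Byte 3: 0xBA = 10111010 (10xxxxxx ✓), payload 111010.
Concatenate: 0010010111111010 = 0x25FA (16 bits → U+25FA).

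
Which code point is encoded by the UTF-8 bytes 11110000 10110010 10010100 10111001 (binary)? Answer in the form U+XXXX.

Leading byte 0xF0 = 11110000 matches 11110xxx → 4-byte sequence.
Byte 1: 0xF0 = 11110000, payload 000 (3 bits).
Byte 2: 0xB2 = 10110010 (10xxxxxx ✓), payload 110010.
Byte 3: 0x94 = 10010100 (10xxxxxx ✓), payload 010100.
Byte 4: 0xB9 = 10111001 (10xxxxxx ✓), payload 111001.
Concatenate: 000110010010100111001 = 0x32539 (21 bits → U+32539).

U+32539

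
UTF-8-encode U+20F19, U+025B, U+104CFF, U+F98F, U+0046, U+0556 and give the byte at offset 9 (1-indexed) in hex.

1-indexed offset 9 is 0-indexed offset 8.
U+20F19 → 4-byte form F0 A0 BC 99 at offsets 0–3.
U+025B → 2-byte form C9 9B at offsets 4–5.
U+104CFF → 4-byte form F4 84 B3 BF at offsets 6–9.
Offset 8 falls in char 3's range; it's byte 3 of F4 84 B3 BF = 0xB3.

0xB3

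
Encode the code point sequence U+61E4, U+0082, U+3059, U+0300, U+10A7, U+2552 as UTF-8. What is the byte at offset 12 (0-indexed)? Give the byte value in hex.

U+61E4 → 3-byte form E6 87 A4 at offsets 0–2.
U+0082 → 2-byte form C2 82 at offsets 3–4.
U+3059 → 3-byte form E3 81 99 at offsets 5–7.
U+0300 → 2-byte form CC 80 at offsets 8–9.
U+10A7 → 3-byte form E1 82 A7 at offsets 10–12.
Offset 12 falls in char 5's range; it's byte 3 of E1 82 A7 = 0xA7.

0xA7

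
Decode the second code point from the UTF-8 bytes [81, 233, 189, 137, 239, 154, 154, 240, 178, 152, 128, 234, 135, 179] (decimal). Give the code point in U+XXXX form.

Offset 0: leading byte 0x51 = 01010001 → 1-byte char #1 = 51.
Offset 1: leading byte 0xE9 = 11101001 → 3-byte char #2 = E9 BD 89.
Leading byte 0xE9 = 11101001 matches 1110xxxx → 3-byte sequence.
Byte 1: 0xE9 = 11101001, payload 1001 (4 bits).
Byte 2: 0xBD = 10111101 (10xxxxxx ✓), payload 111101.
Byte 3: 0x89 = 10001001 (10xxxxxx ✓), payload 001001.
Concatenate: 1001111101001001 = 0x9F49 (16 bits → U+9F49).

U+9F49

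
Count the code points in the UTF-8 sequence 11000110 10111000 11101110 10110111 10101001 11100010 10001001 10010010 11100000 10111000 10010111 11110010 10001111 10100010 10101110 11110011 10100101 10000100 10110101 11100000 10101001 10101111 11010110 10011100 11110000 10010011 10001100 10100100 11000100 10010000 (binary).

10

Byte at offset 0: 0xC6 = 11000110 → 2-byte char (#1). Advance 2.
Byte at offset 2: 0xEE = 11101110 → 3-byte char (#2). Advance 3.
Byte at offset 5: 0xE2 = 11100010 → 3-byte char (#3). Advance 3.
Byte at offset 8: 0xE0 = 11100000 → 3-byte char (#4). Advance 3.
Byte at offset 11: 0xF2 = 11110010 → 4-byte char (#5). Advance 4.
Byte at offset 15: 0xF3 = 11110011 → 4-byte char (#6). Advance 4.
Byte at offset 19: 0xE0 = 11100000 → 3-byte char (#7). Advance 3.
Byte at offset 22: 0xD6 = 11010110 → 2-byte char (#8). Advance 2.
Byte at offset 24: 0xF0 = 11110000 → 4-byte char (#9). Advance 4.
Byte at offset 28: 0xC4 = 11000100 → 2-byte char (#10). Advance 2.
Reached end at offset 30 after 10 code points.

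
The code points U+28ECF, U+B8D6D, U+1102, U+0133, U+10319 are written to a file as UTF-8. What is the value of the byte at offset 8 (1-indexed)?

1-indexed offset 8 is 0-indexed offset 7.
U+28ECF → 4-byte form F0 A8 BB 8F at offsets 0–3.
U+B8D6D → 4-byte form F2 B8 B5 AD at offsets 4–7.
Offset 7 falls in char 2's range; it's byte 4 of F2 B8 B5 AD = 0xAD.

0xAD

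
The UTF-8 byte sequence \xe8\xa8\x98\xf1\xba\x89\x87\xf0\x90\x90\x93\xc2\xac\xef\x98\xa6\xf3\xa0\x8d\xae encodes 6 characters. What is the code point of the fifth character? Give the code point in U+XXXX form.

U+F626

Offset 0: leading byte 0xE8 = 11101000 → 3-byte char #1 = E8 A8 98.
Offset 3: leading byte 0xF1 = 11110001 → 4-byte char #2 = F1 BA 89 87.
Offset 7: leading byte 0xF0 = 11110000 → 4-byte char #3 = F0 90 90 93.
Offset 11: leading byte 0xC2 = 11000010 → 2-byte char #4 = C2 AC.
Offset 13: leading byte 0xEF = 11101111 → 3-byte char #5 = EF 98 A6.
Leading byte 0xEF = 11101111 matches 1110xxxx → 3-byte sequence.
Byte 1: 0xEF = 11101111, payload 1111 (4 bits).
Byte 2: 0x98 = 10011000 (10xxxxxx ✓), payload 011000.
Byte 3: 0xA6 = 10100110 (10xxxxxx ✓), payload 100110.
Concatenate: 1111011000100110 = 0xF626 (16 bits → U+F626).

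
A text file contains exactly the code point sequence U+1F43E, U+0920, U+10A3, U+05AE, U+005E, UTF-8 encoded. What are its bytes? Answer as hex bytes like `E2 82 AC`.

F0 9F 90 BE E0 A4 A0 E1 82 A3 D6 AE 5E

U+1F43E: 4-byte form → F0 9F 90 BE.
U+0920: 3-byte form → E0 A4 A0.
U+10A3: 3-byte form → E1 82 A3.
U+05AE: 2-byte form → D6 AE.
U+005E: 1-byte form → 5E.
Concatenated (13 bytes): F0 9F 90 BE E0 A4 A0 E1 82 A3 D6 AE 5E.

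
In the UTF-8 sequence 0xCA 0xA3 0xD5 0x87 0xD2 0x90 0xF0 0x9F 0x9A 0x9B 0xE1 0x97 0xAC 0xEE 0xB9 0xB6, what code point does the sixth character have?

U+EE76

Offset 0: leading byte 0xCA = 11001010 → 2-byte char #1 = CA A3.
Offset 2: leading byte 0xD5 = 11010101 → 2-byte char #2 = D5 87.
Offset 4: leading byte 0xD2 = 11010010 → 2-byte char #3 = D2 90.
Offset 6: leading byte 0xF0 = 11110000 → 4-byte char #4 = F0 9F 9A 9B.
Offset 10: leading byte 0xE1 = 11100001 → 3-byte char #5 = E1 97 AC.
Offset 13: leading byte 0xEE = 11101110 → 3-byte char #6 = EE B9 B6.
Leading byte 0xEE = 11101110 matches 1110xxxx → 3-byte sequence.
Byte 1: 0xEE = 11101110, payload 1110 (4 bits).
Byte 2: 0xB9 = 10111001 (10xxxxxx ✓), payload 111001.
Byte 3: 0xB6 = 10110110 (10xxxxxx ✓), payload 110110.
Concatenate: 1110111001110110 = 0xEE76 (16 bits → U+EE76).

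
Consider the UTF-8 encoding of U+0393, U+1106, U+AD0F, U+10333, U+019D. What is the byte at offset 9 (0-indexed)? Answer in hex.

U+0393 → 2-byte form CE 93 at offsets 0–1.
U+1106 → 3-byte form E1 84 86 at offsets 2–4.
U+AD0F → 3-byte form EA B4 8F at offsets 5–7.
U+10333 → 4-byte form F0 90 8C B3 at offsets 8–11.
Offset 9 falls in char 4's range; it's byte 2 of F0 90 8C B3 = 0x90.

0x90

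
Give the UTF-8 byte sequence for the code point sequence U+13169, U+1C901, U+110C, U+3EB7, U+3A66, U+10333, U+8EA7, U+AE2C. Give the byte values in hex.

U+13169: 4-byte form → F0 93 85 A9.
U+1C901: 4-byte form → F0 9C A4 81.
U+110C: 3-byte form → E1 84 8C.
U+3EB7: 3-byte form → E3 BA B7.
U+3A66: 3-byte form → E3 A9 A6.
U+10333: 4-byte form → F0 90 8C B3.
U+8EA7: 3-byte form → E8 BA A7.
U+AE2C: 3-byte form → EA B8 AC.
Concatenated (27 bytes): F0 93 85 A9 F0 9C A4 81 E1 84 8C E3 BA B7 E3 A9 A6 F0 90 8C B3 E8 BA A7 EA B8 AC.

F0 93 85 A9 F0 9C A4 81 E1 84 8C E3 BA B7 E3 A9 A6 F0 90 8C B3 E8 BA A7 EA B8 AC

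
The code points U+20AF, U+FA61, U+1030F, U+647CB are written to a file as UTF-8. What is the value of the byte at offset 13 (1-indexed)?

0x9F

1-indexed offset 13 is 0-indexed offset 12.
U+20AF → 3-byte form E2 82 AF at offsets 0–2.
U+FA61 → 3-byte form EF A9 A1 at offsets 3–5.
U+1030F → 4-byte form F0 90 8C 8F at offsets 6–9.
U+647CB → 4-byte form F1 A4 9F 8B at offsets 10–13.
Offset 12 falls in char 4's range; it's byte 3 of F1 A4 9F 8B = 0x9F.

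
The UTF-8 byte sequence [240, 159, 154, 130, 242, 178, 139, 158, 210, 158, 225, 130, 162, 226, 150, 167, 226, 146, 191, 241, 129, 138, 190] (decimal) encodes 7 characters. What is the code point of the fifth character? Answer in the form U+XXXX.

U+25A7

Offset 0: leading byte 0xF0 = 11110000 → 4-byte char #1 = F0 9F 9A 82.
Offset 4: leading byte 0xF2 = 11110010 → 4-byte char #2 = F2 B2 8B 9E.
Offset 8: leading byte 0xD2 = 11010010 → 2-byte char #3 = D2 9E.
Offset 10: leading byte 0xE1 = 11100001 → 3-byte char #4 = E1 82 A2.
Offset 13: leading byte 0xE2 = 11100010 → 3-byte char #5 = E2 96 A7.
Leading byte 0xE2 = 11100010 matches 1110xxxx → 3-byte sequence.
Byte 1: 0xE2 = 11100010, payload 0010 (4 bits).
Byte 2: 0x96 = 10010110 (10xxxxxx ✓), payload 010110.
Byte 3: 0xA7 = 10100111 (10xxxxxx ✓), payload 100111.
Concatenate: 0010010110100111 = 0x25A7 (16 bits → U+25A7).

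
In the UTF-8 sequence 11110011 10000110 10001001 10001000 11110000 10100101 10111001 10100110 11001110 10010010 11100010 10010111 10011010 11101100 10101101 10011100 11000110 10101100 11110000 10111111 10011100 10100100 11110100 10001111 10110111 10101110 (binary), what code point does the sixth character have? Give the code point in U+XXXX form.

Offset 0: leading byte 0xF3 = 11110011 → 4-byte char #1 = F3 86 89 88.
Offset 4: leading byte 0xF0 = 11110000 → 4-byte char #2 = F0 A5 B9 A6.
Offset 8: leading byte 0xCE = 11001110 → 2-byte char #3 = CE 92.
Offset 10: leading byte 0xE2 = 11100010 → 3-byte char #4 = E2 97 9A.
Offset 13: leading byte 0xEC = 11101100 → 3-byte char #5 = EC AD 9C.
Offset 16: leading byte 0xC6 = 11000110 → 2-byte char #6 = C6 AC.
Leading byte 0xC6 = 11000110 matches 110xxxxx → 2-byte sequence.
Byte 1: 0xC6 = 11000110, payload 00110 (5 bits).
Byte 2: 0xAC = 10101100 (10xxxxxx ✓), payload 101100.
Concatenate: 00110101100 = 0x1AC (11 bits → U+01AC).

U+01AC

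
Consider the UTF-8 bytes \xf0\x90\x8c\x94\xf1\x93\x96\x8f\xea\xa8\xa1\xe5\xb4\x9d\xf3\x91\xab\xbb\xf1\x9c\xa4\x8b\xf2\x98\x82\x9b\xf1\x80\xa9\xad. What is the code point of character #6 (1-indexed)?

U+5C90B

Offset 0: leading byte 0xF0 = 11110000 → 4-byte char #1 = F0 90 8C 94.
Offset 4: leading byte 0xF1 = 11110001 → 4-byte char #2 = F1 93 96 8F.
Offset 8: leading byte 0xEA = 11101010 → 3-byte char #3 = EA A8 A1.
Offset 11: leading byte 0xE5 = 11100101 → 3-byte char #4 = E5 B4 9D.
Offset 14: leading byte 0xF3 = 11110011 → 4-byte char #5 = F3 91 AB BB.
Offset 18: leading byte 0xF1 = 11110001 → 4-byte char #6 = F1 9C A4 8B.
Leading byte 0xF1 = 11110001 matches 11110xxx → 4-byte sequence.
Byte 1: 0xF1 = 11110001, payload 001 (3 bits).
Byte 2: 0x9C = 10011100 (10xxxxxx ✓), payload 011100.
Byte 3: 0xA4 = 10100100 (10xxxxxx ✓), payload 100100.
Byte 4: 0x8B = 10001011 (10xxxxxx ✓), payload 001011.
Concatenate: 001011100100100001011 = 0x5C90B (21 bits → U+5C90B).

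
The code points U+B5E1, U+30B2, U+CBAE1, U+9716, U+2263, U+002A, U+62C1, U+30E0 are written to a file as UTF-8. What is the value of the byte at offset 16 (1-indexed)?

0xA3

1-indexed offset 16 is 0-indexed offset 15.
U+B5E1 → 3-byte form EB 97 A1 at offsets 0–2.
U+30B2 → 3-byte form E3 82 B2 at offsets 3–5.
U+CBAE1 → 4-byte form F3 8B AB A1 at offsets 6–9.
U+9716 → 3-byte form E9 9C 96 at offsets 10–12.
U+2263 → 3-byte form E2 89 A3 at offsets 13–15.
Offset 15 falls in char 5's range; it's byte 3 of E2 89 A3 = 0xA3.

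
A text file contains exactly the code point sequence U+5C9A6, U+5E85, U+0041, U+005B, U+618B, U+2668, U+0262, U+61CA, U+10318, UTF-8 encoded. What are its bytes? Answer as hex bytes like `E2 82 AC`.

F1 9C A6 A6 E5 BA 85 41 5B E6 86 8B E2 99 A8 C9 A2 E6 87 8A F0 90 8C 98

U+5C9A6: 4-byte form → F1 9C A6 A6.
U+5E85: 3-byte form → E5 BA 85.
U+0041: 1-byte form → 41.
U+005B: 1-byte form → 5B.
U+618B: 3-byte form → E6 86 8B.
U+2668: 3-byte form → E2 99 A8.
U+0262: 2-byte form → C9 A2.
U+61CA: 3-byte form → E6 87 8A.
U+10318: 4-byte form → F0 90 8C 98.
Concatenated (24 bytes): F1 9C A6 A6 E5 BA 85 41 5B E6 86 8B E2 99 A8 C9 A2 E6 87 8A F0 90 8C 98.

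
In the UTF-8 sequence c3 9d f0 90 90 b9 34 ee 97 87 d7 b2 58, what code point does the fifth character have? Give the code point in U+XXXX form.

Offset 0: leading byte 0xC3 = 11000011 → 2-byte char #1 = C3 9D.
Offset 2: leading byte 0xF0 = 11110000 → 4-byte char #2 = F0 90 90 B9.
Offset 6: leading byte 0x34 = 00110100 → 1-byte char #3 = 34.
Offset 7: leading byte 0xEE = 11101110 → 3-byte char #4 = EE 97 87.
Offset 10: leading byte 0xD7 = 11010111 → 2-byte char #5 = D7 B2.
Leading byte 0xD7 = 11010111 matches 110xxxxx → 2-byte sequence.
Byte 1: 0xD7 = 11010111, payload 10111 (5 bits).
Byte 2: 0xB2 = 10110010 (10xxxxxx ✓), payload 110010.
Concatenate: 10111110010 = 0x5F2 (11 bits → U+05F2).

U+05F2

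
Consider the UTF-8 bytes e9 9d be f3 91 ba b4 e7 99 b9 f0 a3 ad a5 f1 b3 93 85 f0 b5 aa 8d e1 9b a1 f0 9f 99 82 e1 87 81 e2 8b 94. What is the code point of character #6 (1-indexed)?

U+35A8D

Offset 0: leading byte 0xE9 = 11101001 → 3-byte char #1 = E9 9D BE.
Offset 3: leading byte 0xF3 = 11110011 → 4-byte char #2 = F3 91 BA B4.
Offset 7: leading byte 0xE7 = 11100111 → 3-byte char #3 = E7 99 B9.
Offset 10: leading byte 0xF0 = 11110000 → 4-byte char #4 = F0 A3 AD A5.
Offset 14: leading byte 0xF1 = 11110001 → 4-byte char #5 = F1 B3 93 85.
Offset 18: leading byte 0xF0 = 11110000 → 4-byte char #6 = F0 B5 AA 8D.
Leading byte 0xF0 = 11110000 matches 11110xxx → 4-byte sequence.
Byte 1: 0xF0 = 11110000, payload 000 (3 bits).
Byte 2: 0xB5 = 10110101 (10xxxxxx ✓), payload 110101.
Byte 3: 0xAA = 10101010 (10xxxxxx ✓), payload 101010.
Byte 4: 0x8D = 10001101 (10xxxxxx ✓), payload 001101.
Concatenate: 000110101101010001101 = 0x35A8D (21 bits → U+35A8D).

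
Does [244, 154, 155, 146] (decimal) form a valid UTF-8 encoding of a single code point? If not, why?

invalid (encodes a value above U+10FFFF)

Leading byte 0xF4 = 11110100 → 4-byte form.
Payload = 0x11A6D2, which exceeds U+10FFFF, the maximum Unicode code point. (Leading bytes F5–FF, or F4 followed by ≥ 0x90, are invalid.)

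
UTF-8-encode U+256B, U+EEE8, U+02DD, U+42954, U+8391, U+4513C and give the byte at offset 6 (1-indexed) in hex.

1-indexed offset 6 is 0-indexed offset 5.
U+256B → 3-byte form E2 95 AB at offsets 0–2.
U+EEE8 → 3-byte form EE BB A8 at offsets 3–5.
Offset 5 falls in char 2's range; it's byte 3 of EE BB A8 = 0xA8.

0xA8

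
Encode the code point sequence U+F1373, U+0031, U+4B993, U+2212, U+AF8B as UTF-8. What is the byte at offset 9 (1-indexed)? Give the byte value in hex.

0x93

1-indexed offset 9 is 0-indexed offset 8.
U+F1373 → 4-byte form F3 B1 8D B3 at offsets 0–3.
U+0031 → 1-byte form 31 at offsets 4–4.
U+4B993 → 4-byte form F1 8B A6 93 at offsets 5–8.
Offset 8 falls in char 3's range; it's byte 4 of F1 8B A6 93 = 0x93.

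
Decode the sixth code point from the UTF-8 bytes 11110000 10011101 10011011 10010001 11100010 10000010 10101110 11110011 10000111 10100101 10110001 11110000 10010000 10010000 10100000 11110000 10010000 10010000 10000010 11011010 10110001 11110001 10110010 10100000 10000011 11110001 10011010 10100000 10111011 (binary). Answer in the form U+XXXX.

Offset 0: leading byte 0xF0 = 11110000 → 4-byte char #1 = F0 9D 9B 91.
Offset 4: leading byte 0xE2 = 11100010 → 3-byte char #2 = E2 82 AE.
Offset 7: leading byte 0xF3 = 11110011 → 4-byte char #3 = F3 87 A5 B1.
Offset 11: leading byte 0xF0 = 11110000 → 4-byte char #4 = F0 90 90 A0.
Offset 15: leading byte 0xF0 = 11110000 → 4-byte char #5 = F0 90 90 82.
Offset 19: leading byte 0xDA = 11011010 → 2-byte char #6 = DA B1.
Leading byte 0xDA = 11011010 matches 110xxxxx → 2-byte sequence.
Byte 1: 0xDA = 11011010, payload 11010 (5 bits).
Byte 2: 0xB1 = 10110001 (10xxxxxx ✓), payload 110001.
Concatenate: 11010110001 = 0x6B1 (11 bits → U+06B1).

U+06B1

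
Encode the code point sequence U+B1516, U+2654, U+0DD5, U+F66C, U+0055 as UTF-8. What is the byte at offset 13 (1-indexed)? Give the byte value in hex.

0xAC

1-indexed offset 13 is 0-indexed offset 12.
U+B1516 → 4-byte form F2 B1 94 96 at offsets 0–3.
U+2654 → 3-byte form E2 99 94 at offsets 4–6.
U+0DD5 → 3-byte form E0 B7 95 at offsets 7–9.
U+F66C → 3-byte form EF 99 AC at offsets 10–12.
Offset 12 falls in char 4's range; it's byte 3 of EF 99 AC = 0xAC.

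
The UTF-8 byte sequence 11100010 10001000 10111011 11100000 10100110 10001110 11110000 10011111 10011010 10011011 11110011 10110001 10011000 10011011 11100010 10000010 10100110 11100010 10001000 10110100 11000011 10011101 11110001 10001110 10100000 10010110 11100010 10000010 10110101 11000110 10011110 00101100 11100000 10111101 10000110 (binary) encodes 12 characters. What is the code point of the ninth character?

U+20B5

Offset 0: leading byte 0xE2 = 11100010 → 3-byte char #1 = E2 88 BB.
Offset 3: leading byte 0xE0 = 11100000 → 3-byte char #2 = E0 A6 8E.
Offset 6: leading byte 0xF0 = 11110000 → 4-byte char #3 = F0 9F 9A 9B.
Offset 10: leading byte 0xF3 = 11110011 → 4-byte char #4 = F3 B1 98 9B.
Offset 14: leading byte 0xE2 = 11100010 → 3-byte char #5 = E2 82 A6.
Offset 17: leading byte 0xE2 = 11100010 → 3-byte char #6 = E2 88 B4.
Offset 20: leading byte 0xC3 = 11000011 → 2-byte char #7 = C3 9D.
Offset 22: leading byte 0xF1 = 11110001 → 4-byte char #8 = F1 8E A0 96.
Offset 26: leading byte 0xE2 = 11100010 → 3-byte char #9 = E2 82 B5.
Leading byte 0xE2 = 11100010 matches 1110xxxx → 3-byte sequence.
Byte 1: 0xE2 = 11100010, payload 0010 (4 bits).
Byte 2: 0x82 = 10000010 (10xxxxxx ✓), payload 000010.
Byte 3: 0xB5 = 10110101 (10xxxxxx ✓), payload 110101.
Concatenate: 0010000010110101 = 0x20B5 (16 bits → U+20B5).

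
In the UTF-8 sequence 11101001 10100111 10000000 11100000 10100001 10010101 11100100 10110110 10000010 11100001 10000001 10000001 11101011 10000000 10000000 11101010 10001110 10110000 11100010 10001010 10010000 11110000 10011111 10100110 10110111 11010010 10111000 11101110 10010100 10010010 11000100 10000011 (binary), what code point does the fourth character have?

U+1041

Offset 0: leading byte 0xE9 = 11101001 → 3-byte char #1 = E9 A7 80.
Offset 3: leading byte 0xE0 = 11100000 → 3-byte char #2 = E0 A1 95.
Offset 6: leading byte 0xE4 = 11100100 → 3-byte char #3 = E4 B6 82.
Offset 9: leading byte 0xE1 = 11100001 → 3-byte char #4 = E1 81 81.
Leading byte 0xE1 = 11100001 matches 1110xxxx → 3-byte sequence.
Byte 1: 0xE1 = 11100001, payload 0001 (4 bits).
Byte 2: 0x81 = 10000001 (10xxxxxx ✓), payload 000001.
Byte 3: 0x81 = 10000001 (10xxxxxx ✓), payload 000001.
Concatenate: 0001000001000001 = 0x1041 (16 bits → U+1041).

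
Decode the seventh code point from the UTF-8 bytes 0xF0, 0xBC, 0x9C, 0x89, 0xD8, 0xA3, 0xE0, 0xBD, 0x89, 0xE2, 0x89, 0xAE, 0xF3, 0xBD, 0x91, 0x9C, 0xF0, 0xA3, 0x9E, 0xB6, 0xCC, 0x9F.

U+031F

Offset 0: leading byte 0xF0 = 11110000 → 4-byte char #1 = F0 BC 9C 89.
Offset 4: leading byte 0xD8 = 11011000 → 2-byte char #2 = D8 A3.
Offset 6: leading byte 0xE0 = 11100000 → 3-byte char #3 = E0 BD 89.
Offset 9: leading byte 0xE2 = 11100010 → 3-byte char #4 = E2 89 AE.
Offset 12: leading byte 0xF3 = 11110011 → 4-byte char #5 = F3 BD 91 9C.
Offset 16: leading byte 0xF0 = 11110000 → 4-byte char #6 = F0 A3 9E B6.
Offset 20: leading byte 0xCC = 11001100 → 2-byte char #7 = CC 9F.
Leading byte 0xCC = 11001100 matches 110xxxxx → 2-byte sequence.
Byte 1: 0xCC = 11001100, payload 01100 (5 bits).
Byte 2: 0x9F = 10011111 (10xxxxxx ✓), payload 011111.
Concatenate: 01100011111 = 0x31F (11 bits → U+031F).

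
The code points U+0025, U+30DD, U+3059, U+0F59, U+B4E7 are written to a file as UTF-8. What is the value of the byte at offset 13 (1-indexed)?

0xA7

1-indexed offset 13 is 0-indexed offset 12.
U+0025 → 1-byte form 25 at offsets 0–0.
U+30DD → 3-byte form E3 83 9D at offsets 1–3.
U+3059 → 3-byte form E3 81 99 at offsets 4–6.
U+0F59 → 3-byte form E0 BD 99 at offsets 7–9.
U+B4E7 → 3-byte form EB 93 A7 at offsets 10–12.
Offset 12 falls in char 5's range; it's byte 3 of EB 93 A7 = 0xA7.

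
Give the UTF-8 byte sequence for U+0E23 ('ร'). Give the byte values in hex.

E0 B8 A3

U+0E23 = 0xE23 = 3619 decimal. In range U+0800–U+FFFF → 3-byte form: 1110xxxx 10xxxxxx 10xxxxxx.
Binary (16 bits): 0000111000100011.
Split 4+6+6: 0000 | 111000 | 100011.
Byte 1: 11100000 = 0xE0.
Byte 2: 10111000 = 0xB8.
Byte 3: 10100011 = 0xA3.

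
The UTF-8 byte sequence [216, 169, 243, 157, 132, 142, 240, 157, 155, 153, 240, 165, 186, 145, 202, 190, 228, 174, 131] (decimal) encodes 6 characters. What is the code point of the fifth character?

U+02BE

Offset 0: leading byte 0xD8 = 11011000 → 2-byte char #1 = D8 A9.
Offset 2: leading byte 0xF3 = 11110011 → 4-byte char #2 = F3 9D 84 8E.
Offset 6: leading byte 0xF0 = 11110000 → 4-byte char #3 = F0 9D 9B 99.
Offset 10: leading byte 0xF0 = 11110000 → 4-byte char #4 = F0 A5 BA 91.
Offset 14: leading byte 0xCA = 11001010 → 2-byte char #5 = CA BE.
Leading byte 0xCA = 11001010 matches 110xxxxx → 2-byte sequence.
Byte 1: 0xCA = 11001010, payload 01010 (5 bits).
Byte 2: 0xBE = 10111110 (10xxxxxx ✓), payload 111110.
Concatenate: 01010111110 = 0x2BE (11 bits → U+02BE).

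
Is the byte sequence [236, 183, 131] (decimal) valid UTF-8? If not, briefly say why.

Leading byte 0xEC = 11101100 → 3-byte form.
Continuation bytes 0xB7=10110111, 0x83=10000011 all match 10xxxxxx.
Decoded value 0xCDC3 is ≥ 0x800 (shortest form) and not a surrogate.

valid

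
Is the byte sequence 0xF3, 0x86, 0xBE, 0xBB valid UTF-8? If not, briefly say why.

Leading byte 0xF3 = 11110011 → 4-byte form.
Continuation bytes 0x86=10000110, 0xBE=10111110, 0xBB=10111011 all match 10xxxxxx.
Decoded value 0xC6FBB is ≥ 0x10000 (shortest form) and not a surrogate.

valid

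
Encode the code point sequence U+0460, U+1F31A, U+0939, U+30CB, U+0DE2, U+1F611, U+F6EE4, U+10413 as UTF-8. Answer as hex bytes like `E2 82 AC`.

U+0460: 2-byte form → D1 A0.
U+1F31A: 4-byte form → F0 9F 8C 9A.
U+0939: 3-byte form → E0 A4 B9.
U+30CB: 3-byte form → E3 83 8B.
U+0DE2: 3-byte form → E0 B7 A2.
U+1F611: 4-byte form → F0 9F 98 91.
U+F6EE4: 4-byte form → F3 B6 BB A4.
U+10413: 4-byte form → F0 90 90 93.
Concatenated (27 bytes): D1 A0 F0 9F 8C 9A E0 A4 B9 E3 83 8B E0 B7 A2 F0 9F 98 91 F3 B6 BB A4 F0 90 90 93.

D1 A0 F0 9F 8C 9A E0 A4 B9 E3 83 8B E0 B7 A2 F0 9F 98 91 F3 B6 BB A4 F0 90 90 93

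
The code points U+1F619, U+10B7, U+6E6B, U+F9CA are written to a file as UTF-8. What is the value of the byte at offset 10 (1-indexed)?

1-indexed offset 10 is 0-indexed offset 9.
U+1F619 → 4-byte form F0 9F 98 99 at offsets 0–3.
U+10B7 → 3-byte form E1 82 B7 at offsets 4–6.
U+6E6B → 3-byte form E6 B9 AB at offsets 7–9.
Offset 9 falls in char 3's range; it's byte 3 of E6 B9 AB = 0xAB.

0xAB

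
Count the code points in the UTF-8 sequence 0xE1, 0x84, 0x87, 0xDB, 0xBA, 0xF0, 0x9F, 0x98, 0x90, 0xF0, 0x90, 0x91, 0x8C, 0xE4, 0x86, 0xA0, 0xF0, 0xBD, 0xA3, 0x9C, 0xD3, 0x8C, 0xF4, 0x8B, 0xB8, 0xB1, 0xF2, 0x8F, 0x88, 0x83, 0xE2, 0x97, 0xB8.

Byte at offset 0: 0xE1 = 11100001 → 3-byte char (#1). Advance 3.
Byte at offset 3: 0xDB = 11011011 → 2-byte char (#2). Advance 2.
Byte at offset 5: 0xF0 = 11110000 → 4-byte char (#3). Advance 4.
Byte at offset 9: 0xF0 = 11110000 → 4-byte char (#4). Advance 4.
Byte at offset 13: 0xE4 = 11100100 → 3-byte char (#5). Advance 3.
Byte at offset 16: 0xF0 = 11110000 → 4-byte char (#6). Advance 4.
Byte at offset 20: 0xD3 = 11010011 → 2-byte char (#7). Advance 2.
Byte at offset 22: 0xF4 = 11110100 → 4-byte char (#8). Advance 4.
Byte at offset 26: 0xF2 = 11110010 → 4-byte char (#9). Advance 4.
Byte at offset 30: 0xE2 = 11100010 → 3-byte char (#10). Advance 3.
Reached end at offset 33 after 10 code points.

10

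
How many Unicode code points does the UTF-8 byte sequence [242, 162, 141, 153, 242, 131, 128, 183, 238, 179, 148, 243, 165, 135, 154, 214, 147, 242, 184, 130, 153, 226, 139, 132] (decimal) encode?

7

Byte at offset 0: 0xF2 = 11110010 → 4-byte char (#1). Advance 4.
Byte at offset 4: 0xF2 = 11110010 → 4-byte char (#2). Advance 4.
Byte at offset 8: 0xEE = 11101110 → 3-byte char (#3). Advance 3.
Byte at offset 11: 0xF3 = 11110011 → 4-byte char (#4). Advance 4.
Byte at offset 15: 0xD6 = 11010110 → 2-byte char (#5). Advance 2.
Byte at offset 17: 0xF2 = 11110010 → 4-byte char (#6). Advance 4.
Byte at offset 21: 0xE2 = 11100010 → 3-byte char (#7). Advance 3.
Reached end at offset 24 after 7 code points.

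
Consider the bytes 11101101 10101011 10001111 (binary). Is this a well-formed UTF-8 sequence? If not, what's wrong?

invalid (encodes a surrogate (U+D800–U+DFFF))

Structurally a 3-byte sequence; payload = 0xDACF.
But 0xDACF is in U+D800–U+DFFF, the surrogate range. Surrogates are not Unicode scalar values and are forbidden in UTF-8.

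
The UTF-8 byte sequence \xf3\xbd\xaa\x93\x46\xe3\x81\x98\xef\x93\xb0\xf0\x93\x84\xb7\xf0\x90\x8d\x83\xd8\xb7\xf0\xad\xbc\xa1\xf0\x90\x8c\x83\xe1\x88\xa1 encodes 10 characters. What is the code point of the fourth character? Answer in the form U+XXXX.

U+F4F0

Offset 0: leading byte 0xF3 = 11110011 → 4-byte char #1 = F3 BD AA 93.
Offset 4: leading byte 0x46 = 01000110 → 1-byte char #2 = 46.
Offset 5: leading byte 0xE3 = 11100011 → 3-byte char #3 = E3 81 98.
Offset 8: leading byte 0xEF = 11101111 → 3-byte char #4 = EF 93 B0.
Leading byte 0xEF = 11101111 matches 1110xxxx → 3-byte sequence.
Byte 1: 0xEF = 11101111, payload 1111 (4 bits).
Byte 2: 0x93 = 10010011 (10xxxxxx ✓), payload 010011.
Byte 3: 0xB0 = 10110000 (10xxxxxx ✓), payload 110000.
Concatenate: 1111010011110000 = 0xF4F0 (16 bits → U+F4F0).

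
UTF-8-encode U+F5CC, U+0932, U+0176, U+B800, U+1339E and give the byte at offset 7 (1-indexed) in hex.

0xC5

1-indexed offset 7 is 0-indexed offset 6.
U+F5CC → 3-byte form EF 97 8C at offsets 0–2.
U+0932 → 3-byte form E0 A4 B2 at offsets 3–5.
U+0176 → 2-byte form C5 B6 at offsets 6–7.
Offset 6 falls in char 3's range; it's byte 1 of C5 B6 = 0xC5.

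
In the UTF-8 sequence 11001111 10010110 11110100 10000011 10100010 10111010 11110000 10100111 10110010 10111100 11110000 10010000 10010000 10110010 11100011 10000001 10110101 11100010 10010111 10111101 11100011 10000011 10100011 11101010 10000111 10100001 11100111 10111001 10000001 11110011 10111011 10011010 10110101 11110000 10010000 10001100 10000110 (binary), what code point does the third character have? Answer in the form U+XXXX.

Offset 0: leading byte 0xCF = 11001111 → 2-byte char #1 = CF 96.
Offset 2: leading byte 0xF4 = 11110100 → 4-byte char #2 = F4 83 A2 BA.
Offset 6: leading byte 0xF0 = 11110000 → 4-byte char #3 = F0 A7 B2 BC.
Leading byte 0xF0 = 11110000 matches 11110xxx → 4-byte sequence.
Byte 1: 0xF0 = 11110000, payload 000 (3 bits).
Byte 2: 0xA7 = 10100111 (10xxxxxx ✓), payload 100111.
Byte 3: 0xB2 = 10110010 (10xxxxxx ✓), payload 110010.
Byte 4: 0xBC = 10111100 (10xxxxxx ✓), payload 111100.
Concatenate: 000100111110010111100 = 0x27CBC (21 bits → U+27CBC).

U+27CBC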